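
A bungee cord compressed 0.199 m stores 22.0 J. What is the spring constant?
k = 2·PE/x² = 2·22.0/(0.199)² = 1111 N/m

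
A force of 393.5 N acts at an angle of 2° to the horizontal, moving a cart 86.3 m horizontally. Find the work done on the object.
W = F·d·cosθ = (393.5)(86.3)cos(2°) = 33940 J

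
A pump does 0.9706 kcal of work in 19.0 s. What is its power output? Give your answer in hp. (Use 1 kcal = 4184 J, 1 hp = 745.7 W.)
Convert to SI: W = 4060.99 J, t = 19.0 s
P = W/t = 4060.99/19.0 = 213.736 W = 0.2866 hp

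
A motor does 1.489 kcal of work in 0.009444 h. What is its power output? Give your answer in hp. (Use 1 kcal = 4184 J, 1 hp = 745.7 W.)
Convert to SI: W = 6229.98 J, t = 33.9984 s
P = W/t = 6229.98/33.9984 = 183.243 W = 0.2457 hp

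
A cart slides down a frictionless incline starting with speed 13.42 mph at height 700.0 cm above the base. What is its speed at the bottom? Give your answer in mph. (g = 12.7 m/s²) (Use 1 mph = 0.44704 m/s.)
Convert to SI: v₀ = 5.99928 m/s, h = 7.0 m
½mv₀² + mgh = ½mv² ⇒ v = √(v₀² + 2gh) = √(5.99928² + 2·12.7·7.0) = 14.6216 m/s = 32.71 mph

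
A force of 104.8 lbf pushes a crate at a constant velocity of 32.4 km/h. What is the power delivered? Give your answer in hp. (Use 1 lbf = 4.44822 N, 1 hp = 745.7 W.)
Convert to SI: F = 466.173 N, v = 9.0 m/s
P = Fv = (466.173)(9.0) = 4195.56 W = 5.626 hp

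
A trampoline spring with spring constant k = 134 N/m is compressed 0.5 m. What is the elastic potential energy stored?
PE = ½kx² = ½(134)(0.5)² = 16.75 J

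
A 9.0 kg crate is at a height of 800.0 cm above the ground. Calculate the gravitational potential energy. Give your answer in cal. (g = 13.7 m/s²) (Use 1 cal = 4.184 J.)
Convert to SI: m = 9.0 kg, h = 8.0 m
PE = mgh = (9.0)(13.7)(8.0) = 986.4 J = 235.8 cal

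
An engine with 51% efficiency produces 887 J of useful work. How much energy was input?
W_in = W_out/η = 887/0.51 = 1739 J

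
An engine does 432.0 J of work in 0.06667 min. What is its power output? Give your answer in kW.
Convert to SI: W = 432.0 J, t = 4.0002 s
P = W/t = 432.0/4.0002 = 107.995 W = 0.108 kW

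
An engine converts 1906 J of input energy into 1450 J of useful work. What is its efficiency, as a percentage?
η = W_out/W_in = 1450/1906 = 76.08%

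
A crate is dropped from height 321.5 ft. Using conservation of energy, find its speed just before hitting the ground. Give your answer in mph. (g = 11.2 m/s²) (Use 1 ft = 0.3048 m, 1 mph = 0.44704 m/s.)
Convert to SI: h = 97.9932 m
mgh = ½mv² ⇒ v = √(2gh) = √(2·11.2·97.9932) = 46.8513 m/s = 104.8 mph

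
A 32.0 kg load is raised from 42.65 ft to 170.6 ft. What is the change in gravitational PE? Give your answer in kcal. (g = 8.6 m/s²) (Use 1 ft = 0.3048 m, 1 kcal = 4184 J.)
Convert to SI: m = 32.0 kg, Δh = 38.9992 m
ΔPE = mgΔh = (32.0)(8.6)(38.9992) = 10732.6 J = 2.565 kcal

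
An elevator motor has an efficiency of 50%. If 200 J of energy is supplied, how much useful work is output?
W_out = η·W_in = 0.5·200 = 100.0 J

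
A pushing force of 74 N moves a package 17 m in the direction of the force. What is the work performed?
W = F·d = (74)(17) = 1258 J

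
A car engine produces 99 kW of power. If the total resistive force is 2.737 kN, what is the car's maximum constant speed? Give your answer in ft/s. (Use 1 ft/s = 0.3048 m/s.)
Convert to SI: F = 2737.0 N
P = Fv ⇒ v = P/F = 99000 W/2737.0 N = 36.171 m/s = 118.7 ft/s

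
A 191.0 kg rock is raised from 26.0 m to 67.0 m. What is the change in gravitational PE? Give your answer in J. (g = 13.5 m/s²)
ΔPE = mgΔh = (191.0)(13.5)(41.0) = 105700 J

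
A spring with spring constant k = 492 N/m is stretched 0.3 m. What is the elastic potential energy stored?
PE = ½kx² = ½(492)(0.3)² = 22.14 J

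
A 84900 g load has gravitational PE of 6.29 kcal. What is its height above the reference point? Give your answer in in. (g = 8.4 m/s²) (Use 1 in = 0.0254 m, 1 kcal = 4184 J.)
Convert to SI: m = 84.9 kg, PE = 26317.4 J
h = PE/(mg) = 26317.4/(84.9·8.4) = 36.9025 m = 1453 in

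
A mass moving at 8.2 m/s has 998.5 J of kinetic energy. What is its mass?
m = 2·KE/v² = 2·998.5/(8.2)² = 29.7 kg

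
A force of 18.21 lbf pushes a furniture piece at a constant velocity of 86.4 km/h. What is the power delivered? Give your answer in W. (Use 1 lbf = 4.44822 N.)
Convert to SI: F = 81.0021 N, v = 24.0 m/s
P = Fv = (81.0021)(24.0) = 1944 W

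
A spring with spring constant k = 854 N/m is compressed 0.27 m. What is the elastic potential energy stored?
PE = ½kx² = ½(854)(0.27)² = 31.13 J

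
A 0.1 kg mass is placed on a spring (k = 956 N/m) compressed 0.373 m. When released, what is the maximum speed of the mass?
½kx² = ½mv² ⇒ v = x√(k/m) = (0.373)√(956/0.1) = 36.47 m/s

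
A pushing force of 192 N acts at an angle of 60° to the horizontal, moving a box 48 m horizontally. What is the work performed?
W = F·d·cosθ = (192)(48)cos(60°) = 4608 J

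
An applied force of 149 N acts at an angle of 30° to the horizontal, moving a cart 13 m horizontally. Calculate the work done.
W = F·d·cosθ = (149)(13)cos(30°) = 1677 J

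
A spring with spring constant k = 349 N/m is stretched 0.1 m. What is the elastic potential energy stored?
PE = ½kx² = ½(349)(0.1)² = 1.745 J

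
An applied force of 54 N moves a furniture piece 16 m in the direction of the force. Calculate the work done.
W = F·d = (54)(16) = 864.0 J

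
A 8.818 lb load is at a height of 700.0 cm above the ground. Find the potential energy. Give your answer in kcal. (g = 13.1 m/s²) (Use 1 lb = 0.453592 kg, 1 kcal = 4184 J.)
Convert to SI: m = 3.99977 kg, h = 7.0 m
PE = mgh = (3.99977)(13.1)(7.0) = 366.779 J = 0.08766 kcal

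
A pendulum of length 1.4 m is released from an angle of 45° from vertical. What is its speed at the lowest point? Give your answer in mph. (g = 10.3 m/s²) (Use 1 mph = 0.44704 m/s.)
h = L(1 − cosθ) = 1.4(1 − cos45°) = 0.410051 m
v = √(2gh) = √(2·10.3·0.410051) = 2.90638 m/s = 6.501 mph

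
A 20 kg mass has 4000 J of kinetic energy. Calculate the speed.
v = √(2·KE/m) = √(2·4000/20) = 20.0 m/s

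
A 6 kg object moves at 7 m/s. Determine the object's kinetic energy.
KE = ½mv² = ½(6)(7)² = 147.0 J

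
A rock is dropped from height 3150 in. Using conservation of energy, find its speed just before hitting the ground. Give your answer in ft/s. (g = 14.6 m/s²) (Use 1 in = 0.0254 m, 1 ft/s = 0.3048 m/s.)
Convert to SI: h = 80.01 m
mgh = ½mv² ⇒ v = √(2gh) = √(2·14.6·80.01) = 48.3352 m/s = 158.6 ft/s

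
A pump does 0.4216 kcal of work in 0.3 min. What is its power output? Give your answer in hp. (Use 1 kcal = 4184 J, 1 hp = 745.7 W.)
Convert to SI: W = 1763.97 J, t = 18.0 s
P = W/t = 1763.97/18.0 = 97.9986 W = 0.1314 hp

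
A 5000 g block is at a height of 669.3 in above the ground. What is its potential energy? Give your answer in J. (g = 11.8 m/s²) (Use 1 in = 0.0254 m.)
Convert to SI: m = 5.0 kg, h = 17.0002 m
PE = mgh = (5.0)(11.8)(17.0002) = 1003 J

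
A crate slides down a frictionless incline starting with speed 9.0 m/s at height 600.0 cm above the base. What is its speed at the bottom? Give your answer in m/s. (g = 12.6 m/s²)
Convert to SI: v₀ = 9.0 m/s, h = 6.0 m
½mv₀² + mgh = ½mv² ⇒ v = √(v₀² + 2gh) = √(9.0² + 2·12.6·6.0) = 15.24 m/s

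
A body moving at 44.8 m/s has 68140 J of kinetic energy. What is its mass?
m = 2·KE/v² = 2·68140/(44.8)² = 67.9 kg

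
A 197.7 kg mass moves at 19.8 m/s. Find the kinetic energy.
KE = ½mv² = ½(197.7)(19.8)² = 38750 J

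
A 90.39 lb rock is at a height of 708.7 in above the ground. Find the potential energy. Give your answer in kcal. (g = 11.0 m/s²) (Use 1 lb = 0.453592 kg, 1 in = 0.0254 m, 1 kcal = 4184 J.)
Convert to SI: m = 41.0002 kg, h = 18.001 m
PE = mgh = (41.0002)(11.0)(18.001) = 8118.48 J = 1.94 kcal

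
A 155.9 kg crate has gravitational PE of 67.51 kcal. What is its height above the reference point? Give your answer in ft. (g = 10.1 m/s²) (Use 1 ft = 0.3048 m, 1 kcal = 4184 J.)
Convert to SI: m = 155.9 kg, PE = 282462 J
h = PE/(mg) = 282462/(155.9·10.1) = 179.388 m = 588.5 ft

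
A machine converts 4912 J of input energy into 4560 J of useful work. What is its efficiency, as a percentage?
η = W_out/W_in = 4560/4912 = 92.83%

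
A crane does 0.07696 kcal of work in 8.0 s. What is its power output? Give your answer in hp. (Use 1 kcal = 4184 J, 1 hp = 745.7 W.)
Convert to SI: W = 322.001 J, t = 8.0 s
P = W/t = 322.001/8.0 = 40.2501 W = 0.05398 hp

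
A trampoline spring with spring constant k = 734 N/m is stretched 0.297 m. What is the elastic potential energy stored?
PE = ½kx² = ½(734)(0.297)² = 32.37 J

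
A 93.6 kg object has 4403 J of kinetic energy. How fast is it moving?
v = √(2·KE/m) = √(2·4403/93.6) = 9.7 m/s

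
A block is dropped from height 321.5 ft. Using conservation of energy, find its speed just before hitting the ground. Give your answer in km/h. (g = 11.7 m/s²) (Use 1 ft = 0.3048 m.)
Convert to SI: h = 97.9932 m
mgh = ½mv² ⇒ v = √(2gh) = √(2·11.7·97.9932) = 47.8857 m/s = 172.4 km/h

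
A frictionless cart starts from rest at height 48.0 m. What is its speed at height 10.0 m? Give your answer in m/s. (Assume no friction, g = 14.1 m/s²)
mgh₁ = mgh₂ + ½mv² ⇒ v = √(2g(h₁−h₂)) = √(2·14.1·38.0) = 32.74 m/s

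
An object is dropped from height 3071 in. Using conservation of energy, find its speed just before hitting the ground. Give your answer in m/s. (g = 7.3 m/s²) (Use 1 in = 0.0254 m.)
Convert to SI: h = 78.0034 m
mgh = ½mv² ⇒ v = √(2gh) = √(2·7.3·78.0034) = 33.75 m/s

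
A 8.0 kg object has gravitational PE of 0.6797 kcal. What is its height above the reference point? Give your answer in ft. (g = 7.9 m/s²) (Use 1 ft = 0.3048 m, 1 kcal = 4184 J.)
Convert to SI: m = 8.0 kg, PE = 2843.86 J
h = PE/(mg) = 2843.86/(8.0·7.9) = 44.9979 m = 147.6 ft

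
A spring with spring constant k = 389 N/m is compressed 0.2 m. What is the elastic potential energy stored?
PE = ½kx² = ½(389)(0.2)² = 7.78 J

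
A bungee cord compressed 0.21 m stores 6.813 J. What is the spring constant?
k = 2·PE/x² = 2·6.813/(0.21)² = 309.0 N/m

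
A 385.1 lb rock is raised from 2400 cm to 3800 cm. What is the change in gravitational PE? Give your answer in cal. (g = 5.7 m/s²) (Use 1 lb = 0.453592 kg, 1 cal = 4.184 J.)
Convert to SI: m = 174.678 kg, Δh = 14.0 m
ΔPE = mgΔh = (174.678)(5.7)(14.0) = 13939.3 J = 3332 cal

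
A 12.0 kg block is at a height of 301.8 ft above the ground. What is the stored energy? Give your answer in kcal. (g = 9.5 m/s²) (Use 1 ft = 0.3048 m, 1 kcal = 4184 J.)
Convert to SI: m = 12.0 kg, h = 91.9886 m
PE = mgh = (12.0)(9.5)(91.9886) = 10486.7 J = 2.506 kcal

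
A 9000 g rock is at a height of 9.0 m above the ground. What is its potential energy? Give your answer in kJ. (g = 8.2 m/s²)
Convert to SI: m = 9.0 kg, h = 9.0 m
PE = mgh = (9.0)(8.2)(9.0) = 664.2 J = 0.6642 kJ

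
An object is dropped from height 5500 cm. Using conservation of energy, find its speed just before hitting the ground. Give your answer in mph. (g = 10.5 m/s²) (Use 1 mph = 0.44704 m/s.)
Convert to SI: h = 55.0 m
mgh = ½mv² ⇒ v = √(2gh) = √(2·10.5·55.0) = 33.9853 m/s = 76.02 mph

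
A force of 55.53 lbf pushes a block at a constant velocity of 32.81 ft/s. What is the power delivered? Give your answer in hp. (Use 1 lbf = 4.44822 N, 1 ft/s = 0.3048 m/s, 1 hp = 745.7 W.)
Convert to SI: F = 247.01 N, v = 10.0005 m/s
P = Fv = (247.01)(10.0005) = 2470.22 W = 3.313 hp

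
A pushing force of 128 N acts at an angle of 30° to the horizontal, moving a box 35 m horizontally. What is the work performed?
W = F·d·cosθ = (128)(35)cos(30°) = 3880 J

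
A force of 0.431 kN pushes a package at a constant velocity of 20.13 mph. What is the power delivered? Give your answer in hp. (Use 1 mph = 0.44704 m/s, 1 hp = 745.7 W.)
Convert to SI: F = 431.0 N, v = 8.99892 m/s
P = Fv = (431.0)(8.99892) = 3878.53 W = 5.201 hp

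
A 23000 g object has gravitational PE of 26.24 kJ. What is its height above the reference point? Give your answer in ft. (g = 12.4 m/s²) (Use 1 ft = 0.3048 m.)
Convert to SI: m = 23.0 kg, PE = 26240.0 J
h = PE/(mg) = 26240.0/(23.0·12.4) = 92.0056 m = 301.9 ft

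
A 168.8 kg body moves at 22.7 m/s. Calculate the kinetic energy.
KE = ½mv² = ½(168.8)(22.7)² = 43490 J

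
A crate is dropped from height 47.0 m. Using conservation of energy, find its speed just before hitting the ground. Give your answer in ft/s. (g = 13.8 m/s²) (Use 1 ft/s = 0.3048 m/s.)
mgh = ½mv² ⇒ v = √(2gh) = √(2·13.8·47.0) = 36.0167 m/s = 118.2 ft/s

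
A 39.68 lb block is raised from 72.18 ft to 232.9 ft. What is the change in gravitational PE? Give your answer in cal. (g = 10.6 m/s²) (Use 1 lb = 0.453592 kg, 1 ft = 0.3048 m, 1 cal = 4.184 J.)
Convert to SI: m = 17.9985 kg, Δh = 48.9875 m
ΔPE = mgΔh = (17.9985)(10.6)(48.9875) = 9346.04 J = 2234 cal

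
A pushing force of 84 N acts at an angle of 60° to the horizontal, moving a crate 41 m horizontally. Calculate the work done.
W = F·d·cosθ = (84)(41)cos(60°) = 1722 J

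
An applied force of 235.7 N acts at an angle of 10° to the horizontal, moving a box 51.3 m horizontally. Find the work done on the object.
W = F·d·cosθ = (235.7)(51.3)cos(10°) = 11910 J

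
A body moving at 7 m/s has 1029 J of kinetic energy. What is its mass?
m = 2·KE/v² = 2·1029/(7)² = 42.0 kg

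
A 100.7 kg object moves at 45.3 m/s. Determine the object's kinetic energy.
KE = ½mv² = ½(100.7)(45.3)² = 103300 J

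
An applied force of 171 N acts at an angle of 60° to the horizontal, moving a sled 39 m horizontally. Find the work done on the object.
W = F·d·cosθ = (171)(39)cos(60°) = 3335 J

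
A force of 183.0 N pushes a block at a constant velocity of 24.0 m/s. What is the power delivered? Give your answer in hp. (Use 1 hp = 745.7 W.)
P = Fv = (183.0)(24.0) = 4392.0 W = 5.89 hp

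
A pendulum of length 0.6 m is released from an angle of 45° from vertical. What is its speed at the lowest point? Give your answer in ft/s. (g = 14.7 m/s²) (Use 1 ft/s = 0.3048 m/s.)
h = L(1 − cosθ) = 0.6(1 − cos45°) = 0.175736 m
v = √(2gh) = √(2·14.7·0.175736) = 2.27302 m/s = 7.457 ft/s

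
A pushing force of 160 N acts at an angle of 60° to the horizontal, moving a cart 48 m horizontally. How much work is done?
W = F·d·cosθ = (160)(48)cos(60°) = 3840 J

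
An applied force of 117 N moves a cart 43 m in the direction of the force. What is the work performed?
W = F·d = (117)(43) = 5031 J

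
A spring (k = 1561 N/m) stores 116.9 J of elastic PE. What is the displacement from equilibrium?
x = √(2·PE/k) = √(2·116.9/1561) = 0.387 m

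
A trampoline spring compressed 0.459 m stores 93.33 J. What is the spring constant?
k = 2·PE/x² = 2·93.33/(0.459)² = 886.0 N/m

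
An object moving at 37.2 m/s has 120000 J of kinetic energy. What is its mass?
m = 2·KE/v² = 2·120000/(37.2)² = 173.4 kg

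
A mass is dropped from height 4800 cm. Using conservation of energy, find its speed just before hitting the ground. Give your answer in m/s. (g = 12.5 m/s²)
Convert to SI: h = 48.0 m
mgh = ½mv² ⇒ v = √(2gh) = √(2·12.5·48.0) = 34.64 m/s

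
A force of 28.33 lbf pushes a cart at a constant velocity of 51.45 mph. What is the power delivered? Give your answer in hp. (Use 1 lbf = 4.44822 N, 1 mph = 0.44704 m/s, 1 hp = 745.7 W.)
Convert to SI: F = 126.018 N, v = 23.0002 m/s
P = Fv = (126.018)(23.0002) = 2898.44 W = 3.887 hp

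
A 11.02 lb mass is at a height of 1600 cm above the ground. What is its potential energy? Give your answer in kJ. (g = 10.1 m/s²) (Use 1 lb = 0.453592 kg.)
Convert to SI: m = 4.99858 kg, h = 16.0 m
PE = mgh = (4.99858)(10.1)(16.0) = 807.771 J = 0.8078 kJ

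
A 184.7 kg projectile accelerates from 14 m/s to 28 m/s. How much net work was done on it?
W = ΔKE = ½m(v₂² − v₁²) = ½(184.7)(28² − 14²) = 54301.8 J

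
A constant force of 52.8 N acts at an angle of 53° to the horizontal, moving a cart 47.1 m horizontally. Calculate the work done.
W = F·d·cosθ = (52.8)(47.1)cos(53°) = 1497 J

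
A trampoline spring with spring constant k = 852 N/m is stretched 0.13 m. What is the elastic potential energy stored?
PE = ½kx² = ½(852)(0.13)² = 7.199 J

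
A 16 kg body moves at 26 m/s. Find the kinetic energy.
KE = ½mv² = ½(16)(26)² = 5408.0 J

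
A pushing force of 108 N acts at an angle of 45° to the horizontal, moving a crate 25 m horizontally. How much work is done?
W = F·d·cosθ = (108)(25)cos(45°) = 1909 J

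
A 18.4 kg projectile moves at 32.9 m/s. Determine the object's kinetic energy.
KE = ½mv² = ½(18.4)(32.9)² = 9958 J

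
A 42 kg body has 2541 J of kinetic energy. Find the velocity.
v = √(2·KE/m) = √(2·2541/42) = 11.0 m/s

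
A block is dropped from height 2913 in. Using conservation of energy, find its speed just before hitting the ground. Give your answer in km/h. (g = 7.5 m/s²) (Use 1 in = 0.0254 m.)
Convert to SI: h = 73.9902 m
mgh = ½mv² ⇒ v = √(2gh) = √(2·7.5·73.9902) = 33.3145 m/s = 119.9 km/h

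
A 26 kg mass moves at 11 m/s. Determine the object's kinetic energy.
KE = ½mv² = ½(26)(11)² = 1573.0 J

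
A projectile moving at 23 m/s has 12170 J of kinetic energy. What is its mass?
m = 2·KE/v² = 2·12170/(23)² = 46.01 kg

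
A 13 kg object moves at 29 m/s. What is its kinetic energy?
KE = ½mv² = ½(13)(29)² = 5466.5 J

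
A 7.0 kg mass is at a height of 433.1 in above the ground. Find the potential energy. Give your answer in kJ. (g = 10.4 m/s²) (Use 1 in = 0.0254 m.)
Convert to SI: m = 7.0 kg, h = 11.0007 m
PE = mgh = (7.0)(10.4)(11.0007) = 800.854 J = 0.8009 kJ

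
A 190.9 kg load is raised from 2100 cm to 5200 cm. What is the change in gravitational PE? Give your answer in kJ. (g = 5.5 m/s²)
Convert to SI: m = 190.9 kg, Δh = 31.0 m
ΔPE = mgΔh = (190.9)(5.5)(31.0) = 32548.5 J = 32.55 kJ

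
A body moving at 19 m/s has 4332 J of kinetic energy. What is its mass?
m = 2·KE/v² = 2·4332/(19)² = 24.0 kg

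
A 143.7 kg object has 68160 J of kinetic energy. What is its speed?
v = √(2·KE/m) = √(2·68160/143.7) = 30.8 m/s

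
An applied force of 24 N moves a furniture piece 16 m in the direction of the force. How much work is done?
W = F·d = (24)(16) = 384.0 J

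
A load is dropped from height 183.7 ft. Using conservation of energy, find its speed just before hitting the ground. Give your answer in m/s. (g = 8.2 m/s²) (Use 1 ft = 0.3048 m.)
Convert to SI: h = 55.9918 m
mgh = ½mv² ⇒ v = √(2gh) = √(2·8.2·55.9918) = 30.3 m/s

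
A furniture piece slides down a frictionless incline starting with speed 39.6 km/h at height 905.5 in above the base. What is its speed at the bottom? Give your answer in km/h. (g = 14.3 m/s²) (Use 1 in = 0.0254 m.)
Convert to SI: v₀ = 11.0 m/s, h = 22.9997 m
½mv₀² + mgh = ½mv² ⇒ v = √(v₀² + 2gh) = √(11.0² + 2·14.3·22.9997) = 27.9068 m/s = 100.5 km/h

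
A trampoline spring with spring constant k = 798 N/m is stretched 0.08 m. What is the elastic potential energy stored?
PE = ½kx² = ½(798)(0.08)² = 2.554 J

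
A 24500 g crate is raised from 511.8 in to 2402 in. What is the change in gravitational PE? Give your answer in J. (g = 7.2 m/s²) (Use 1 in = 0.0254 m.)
Convert to SI: m = 24.5 kg, Δh = 48.0111 m
ΔPE = mgΔh = (24.5)(7.2)(48.0111) = 8469 J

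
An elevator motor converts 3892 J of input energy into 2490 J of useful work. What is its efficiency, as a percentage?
η = W_out/W_in = 2490/3892 = 63.98%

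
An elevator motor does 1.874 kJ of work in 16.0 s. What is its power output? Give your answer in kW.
Convert to SI: W = 1874.0 J, t = 16.0 s
P = W/t = 1874.0/16.0 = 117.125 W = 0.1171 kW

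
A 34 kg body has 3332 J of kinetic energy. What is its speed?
v = √(2·KE/m) = √(2·3332/34) = 14.0 m/s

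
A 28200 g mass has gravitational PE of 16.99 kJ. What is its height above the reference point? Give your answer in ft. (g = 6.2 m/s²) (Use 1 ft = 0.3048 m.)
Convert to SI: m = 28.2 kg, PE = 16990.0 J
h = PE/(mg) = 16990.0/(28.2·6.2) = 97.1746 m = 318.8 ft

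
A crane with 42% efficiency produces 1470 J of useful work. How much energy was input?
W_in = W_out/η = 1470/0.42 = 3500 J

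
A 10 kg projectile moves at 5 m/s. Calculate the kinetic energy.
KE = ½mv² = ½(10)(5)² = 125.0 J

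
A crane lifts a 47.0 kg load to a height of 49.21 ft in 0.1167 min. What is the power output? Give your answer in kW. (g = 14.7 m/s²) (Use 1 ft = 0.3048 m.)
Convert to SI: m = 47.0 kg, h = 14.9992 m, t = 7.002 s
P = mgh/t = (47.0)(14.7)(14.9992)/7.002 = 1480.0 W = 1.48 kW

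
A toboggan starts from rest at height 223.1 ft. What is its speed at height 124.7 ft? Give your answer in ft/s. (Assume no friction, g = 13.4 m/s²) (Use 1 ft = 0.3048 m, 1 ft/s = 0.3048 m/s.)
Convert to SI: h₁−h₂ = 29.9923 m
mgh₁ = mgh₂ + ½mv² ⇒ v = √(2g(h₁−h₂)) = √(2·13.4·29.9923) = 28.3513 m/s = 93.02 ft/s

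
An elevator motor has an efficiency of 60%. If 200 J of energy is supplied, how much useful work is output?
W_out = η·W_in = 0.6·200 = 120.0 J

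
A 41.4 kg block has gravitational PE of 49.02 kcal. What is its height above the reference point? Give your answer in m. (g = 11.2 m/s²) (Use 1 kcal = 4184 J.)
Convert to SI: m = 41.4 kg, PE = 205100 J
h = PE/(mg) = 205100/(41.4·11.2) = 442.3 m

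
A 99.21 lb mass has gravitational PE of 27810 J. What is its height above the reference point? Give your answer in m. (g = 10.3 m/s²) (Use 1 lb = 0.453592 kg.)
Convert to SI: m = 45.0009 kg, PE = 27810.0 J
h = PE/(mg) = 27810.0/(45.0009·10.3) = 60.0 m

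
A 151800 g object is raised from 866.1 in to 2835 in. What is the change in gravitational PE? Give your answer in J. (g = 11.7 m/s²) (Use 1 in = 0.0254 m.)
Convert to SI: m = 151.8 kg, Δh = 50.0101 m
ΔPE = mgΔh = (151.8)(11.7)(50.0101) = 88820 J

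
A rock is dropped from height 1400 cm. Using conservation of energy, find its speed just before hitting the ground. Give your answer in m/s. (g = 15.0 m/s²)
Convert to SI: h = 14.0 m
mgh = ½mv² ⇒ v = √(2gh) = √(2·15.0·14.0) = 20.49 m/s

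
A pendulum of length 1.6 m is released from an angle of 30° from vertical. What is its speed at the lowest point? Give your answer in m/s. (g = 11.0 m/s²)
h = L(1 − cosθ) = 1.6(1 − cos30°) = 0.214359 m
v = √(2gh) = √(2·11.0·0.214359) = 2.172 m/s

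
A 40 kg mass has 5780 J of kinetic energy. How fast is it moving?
v = √(2·KE/m) = √(2·5780/40) = 17.0 m/s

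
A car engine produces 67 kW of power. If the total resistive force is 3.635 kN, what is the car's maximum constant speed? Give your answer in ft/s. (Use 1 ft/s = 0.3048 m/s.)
Convert to SI: F = 3635.0 N
P = Fv ⇒ v = P/F = 67000 W/3635.0 N = 18.4319 m/s = 60.47 ft/s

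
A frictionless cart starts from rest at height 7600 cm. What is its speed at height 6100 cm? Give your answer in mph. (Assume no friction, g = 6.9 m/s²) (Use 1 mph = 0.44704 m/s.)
Convert to SI: h₁−h₂ = 15.0 m
mgh₁ = mgh₂ + ½mv² ⇒ v = √(2g(h₁−h₂)) = √(2·6.9·15.0) = 14.3875 m/s = 32.18 mph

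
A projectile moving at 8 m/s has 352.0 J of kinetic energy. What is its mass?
m = 2·KE/v² = 2·352.0/(8)² = 11.0 kg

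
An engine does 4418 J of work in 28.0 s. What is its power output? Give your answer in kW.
P = W/t = 4418.0/28.0 = 157.786 W = 0.1578 kW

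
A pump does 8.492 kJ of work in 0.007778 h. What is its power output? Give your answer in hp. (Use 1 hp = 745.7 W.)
Convert to SI: W = 8492.0 J, t = 28.0008 s
P = W/t = 8492.0/28.0008 = 303.277 W = 0.4067 hp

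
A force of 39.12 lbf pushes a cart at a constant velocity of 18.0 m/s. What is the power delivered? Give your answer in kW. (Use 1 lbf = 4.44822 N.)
Convert to SI: F = 174.014 N, v = 18.0 m/s
P = Fv = (174.014)(18.0) = 3132.26 W = 3.132 kW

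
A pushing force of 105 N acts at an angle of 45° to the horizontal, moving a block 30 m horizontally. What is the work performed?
W = F·d·cosθ = (105)(30)cos(45°) = 2227 J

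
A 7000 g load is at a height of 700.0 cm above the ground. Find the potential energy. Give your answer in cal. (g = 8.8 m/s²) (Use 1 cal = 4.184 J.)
Convert to SI: m = 7.0 kg, h = 7.0 m
PE = mgh = (7.0)(8.8)(7.0) = 431.2 J = 103.1 cal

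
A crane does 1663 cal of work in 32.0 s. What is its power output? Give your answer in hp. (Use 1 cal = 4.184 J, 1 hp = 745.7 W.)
Convert to SI: W = 6957.99 J, t = 32.0 s
P = W/t = 6957.99/32.0 = 217.437 W = 0.2916 hp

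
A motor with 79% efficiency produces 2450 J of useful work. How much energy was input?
W_in = W_out/η = 2450/0.79 = 3101 J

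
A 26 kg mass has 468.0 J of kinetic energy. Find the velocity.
v = √(2·KE/m) = √(2·468.0/26) = 6.0 m/s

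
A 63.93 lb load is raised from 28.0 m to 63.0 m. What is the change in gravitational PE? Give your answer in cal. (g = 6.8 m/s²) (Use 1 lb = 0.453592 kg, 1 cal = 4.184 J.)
Convert to SI: m = 28.9981 kg, Δh = 35.0 m
ΔPE = mgΔh = (28.9981)(6.8)(35.0) = 6901.56 J = 1650 cal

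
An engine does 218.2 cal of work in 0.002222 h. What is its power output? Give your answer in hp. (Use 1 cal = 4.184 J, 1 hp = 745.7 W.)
Convert to SI: W = 912.949 J, t = 7.9992 s
P = W/t = 912.949/7.9992 = 114.13 W = 0.1531 hp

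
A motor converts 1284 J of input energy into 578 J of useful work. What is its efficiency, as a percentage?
η = W_out/W_in = 578/1284 = 45.02%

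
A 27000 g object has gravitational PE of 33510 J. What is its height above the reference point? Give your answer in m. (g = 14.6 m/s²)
Convert to SI: m = 27.0 kg, PE = 33510.0 J
h = PE/(mg) = 33510.0/(27.0·14.6) = 85.01 m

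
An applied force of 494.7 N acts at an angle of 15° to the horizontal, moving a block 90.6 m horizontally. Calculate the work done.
W = F·d·cosθ = (494.7)(90.6)cos(15°) = 43290 J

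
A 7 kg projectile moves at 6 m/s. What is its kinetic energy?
KE = ½mv² = ½(7)(6)² = 126.0 J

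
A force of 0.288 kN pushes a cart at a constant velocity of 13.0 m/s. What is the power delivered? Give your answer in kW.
Convert to SI: F = 288.0 N, v = 13.0 m/s
P = Fv = (288.0)(13.0) = 3744.0 W = 3.744 kW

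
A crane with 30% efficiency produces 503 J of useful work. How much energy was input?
W_in = W_out/η = 503/0.3 = 1677 J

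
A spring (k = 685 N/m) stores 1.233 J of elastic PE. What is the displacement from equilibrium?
x = √(2·PE/k) = √(2·1.233/685) = 0.06 m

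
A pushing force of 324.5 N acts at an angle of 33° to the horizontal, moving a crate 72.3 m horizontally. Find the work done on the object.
W = F·d·cosθ = (324.5)(72.3)cos(33°) = 19680 J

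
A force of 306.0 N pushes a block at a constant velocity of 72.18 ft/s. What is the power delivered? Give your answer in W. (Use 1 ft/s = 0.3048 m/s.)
Convert to SI: F = 306.0 N, v = 22.0005 m/s
P = Fv = (306.0)(22.0005) = 6732 W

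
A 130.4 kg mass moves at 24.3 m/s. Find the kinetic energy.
KE = ½mv² = ½(130.4)(24.3)² = 38500 J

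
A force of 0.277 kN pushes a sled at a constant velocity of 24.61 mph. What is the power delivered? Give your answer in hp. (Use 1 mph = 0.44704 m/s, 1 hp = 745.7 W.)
Convert to SI: F = 277.0 N, v = 11.0017 m/s
P = Fv = (277.0)(11.0017) = 3047.46 W = 4.087 hp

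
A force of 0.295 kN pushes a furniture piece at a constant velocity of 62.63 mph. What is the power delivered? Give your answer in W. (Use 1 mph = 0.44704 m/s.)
Convert to SI: F = 295.0 N, v = 27.9981 m/s
P = Fv = (295.0)(27.9981) = 8259 W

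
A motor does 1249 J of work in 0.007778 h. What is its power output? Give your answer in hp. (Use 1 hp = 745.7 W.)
Convert to SI: W = 1249.0 J, t = 28.0008 s
P = W/t = 1249.0/28.0008 = 44.6059 W = 0.05982 hp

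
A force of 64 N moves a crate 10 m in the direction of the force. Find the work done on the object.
W = F·d = (64)(10) = 640.0 J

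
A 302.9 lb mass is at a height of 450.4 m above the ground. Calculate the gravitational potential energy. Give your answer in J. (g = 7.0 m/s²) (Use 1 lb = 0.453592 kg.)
Convert to SI: m = 137.393 kg, h = 450.4 m
PE = mgh = (137.393)(7.0)(450.4) = 433200 J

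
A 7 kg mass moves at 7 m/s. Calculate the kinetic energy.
KE = ½mv² = ½(7)(7)² = 171.5 J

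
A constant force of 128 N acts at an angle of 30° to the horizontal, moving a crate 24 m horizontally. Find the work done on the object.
W = F·d·cosθ = (128)(24)cos(30°) = 2660 J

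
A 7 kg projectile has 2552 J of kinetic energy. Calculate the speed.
v = √(2·KE/m) = √(2·2552/7) = 27.0 m/s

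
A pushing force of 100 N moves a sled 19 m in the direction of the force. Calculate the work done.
W = F·d = (100)(19) = 1900 J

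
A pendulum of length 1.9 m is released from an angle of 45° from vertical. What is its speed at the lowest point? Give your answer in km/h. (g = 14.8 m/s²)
h = L(1 − cosθ) = 1.9(1 − cos45°) = 0.556497 m
v = √(2gh) = √(2·14.8·0.556497) = 4.05861 m/s = 14.61 km/h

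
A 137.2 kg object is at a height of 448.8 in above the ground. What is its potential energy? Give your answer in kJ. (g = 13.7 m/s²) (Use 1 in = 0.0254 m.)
Convert to SI: m = 137.2 kg, h = 11.3995 m
PE = mgh = (137.2)(13.7)(11.3995) = 21427.0 J = 21.43 kJ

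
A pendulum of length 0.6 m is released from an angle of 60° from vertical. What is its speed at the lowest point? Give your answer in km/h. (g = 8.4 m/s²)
h = L(1 − cosθ) = 0.6(1 − cos60°) = 0.3 m
v = √(2gh) = √(2·8.4·0.3) = 2.24499 m/s = 8.082 km/h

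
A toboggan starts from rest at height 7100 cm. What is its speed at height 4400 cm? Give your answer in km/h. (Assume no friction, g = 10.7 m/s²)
Convert to SI: h₁−h₂ = 27.0 m
mgh₁ = mgh₂ + ½mv² ⇒ v = √(2g(h₁−h₂)) = √(2·10.7·27.0) = 24.03747 m/s = 86.53 km/h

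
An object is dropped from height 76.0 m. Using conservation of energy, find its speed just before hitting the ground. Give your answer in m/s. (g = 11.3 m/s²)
mgh = ½mv² ⇒ v = √(2gh) = √(2·11.3·76.0) = 41.44 m/s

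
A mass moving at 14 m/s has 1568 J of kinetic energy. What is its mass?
m = 2·KE/v² = 2·1568/(14)² = 16.0 kg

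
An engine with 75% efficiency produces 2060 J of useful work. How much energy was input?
W_in = W_out/η = 2060/0.75 = 2747 J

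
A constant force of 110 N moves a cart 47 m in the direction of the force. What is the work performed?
W = F·d = (110)(47) = 5170 J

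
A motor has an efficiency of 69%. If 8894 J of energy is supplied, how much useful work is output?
W_out = η·W_in = 0.69·8894 = 6136.86 J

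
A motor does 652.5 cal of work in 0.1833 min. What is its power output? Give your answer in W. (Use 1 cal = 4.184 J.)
Convert to SI: W = 2730.06 J, t = 10.998 s
P = W/t = 2730.06/10.998 = 248.2 W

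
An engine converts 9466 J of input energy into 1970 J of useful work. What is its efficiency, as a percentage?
η = W_out/W_in = 1970/9466 = 20.81%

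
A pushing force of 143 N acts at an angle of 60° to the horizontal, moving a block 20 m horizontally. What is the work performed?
W = F·d·cosθ = (143)(20)cos(60°) = 1430 J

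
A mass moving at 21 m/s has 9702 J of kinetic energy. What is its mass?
m = 2·KE/v² = 2·9702/(21)² = 44.0 kg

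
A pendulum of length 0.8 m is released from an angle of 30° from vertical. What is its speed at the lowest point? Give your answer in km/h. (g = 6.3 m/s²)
h = L(1 − cosθ) = 0.8(1 − cos30°) = 0.10718 m
v = √(2gh) = √(2·6.3·0.10718) = 1.16209 m/s = 4.184 km/h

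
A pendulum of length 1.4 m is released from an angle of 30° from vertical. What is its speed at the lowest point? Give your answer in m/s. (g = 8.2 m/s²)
h = L(1 − cosθ) = 1.4(1 − cos30°) = 0.187564 m
v = √(2gh) = √(2·8.2·0.187564) = 1.754 m/s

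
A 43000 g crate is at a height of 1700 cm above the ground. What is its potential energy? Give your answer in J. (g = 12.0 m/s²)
Convert to SI: m = 43.0 kg, h = 17.0 m
PE = mgh = (43.0)(12.0)(17.0) = 8772 J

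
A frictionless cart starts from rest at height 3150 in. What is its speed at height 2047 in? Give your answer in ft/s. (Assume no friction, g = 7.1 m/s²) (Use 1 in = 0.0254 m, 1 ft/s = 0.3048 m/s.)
Convert to SI: h₁−h₂ = 28.0162 m
mgh₁ = mgh₂ + ½mv² ⇒ v = √(2g(h₁−h₂)) = √(2·7.1·28.0162) = 19.9457 m/s = 65.44 ft/s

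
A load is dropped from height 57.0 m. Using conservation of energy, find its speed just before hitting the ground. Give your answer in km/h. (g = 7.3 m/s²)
mgh = ½mv² ⇒ v = √(2gh) = √(2·7.3·57.0) = 28.8479 m/s = 103.9 km/h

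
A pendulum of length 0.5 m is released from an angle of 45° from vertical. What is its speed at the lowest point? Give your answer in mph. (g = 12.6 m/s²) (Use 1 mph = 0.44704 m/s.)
h = L(1 − cosθ) = 0.5(1 − cos45°) = 0.146447 m
v = √(2gh) = √(2·12.6·0.146447) = 1.92106 m/s = 4.297 mph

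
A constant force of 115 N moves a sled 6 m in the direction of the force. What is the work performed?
W = F·d = (115)(6) = 690.0 J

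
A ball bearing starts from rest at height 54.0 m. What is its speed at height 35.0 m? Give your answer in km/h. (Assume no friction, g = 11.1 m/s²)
mgh₁ = mgh₂ + ½mv² ⇒ v = √(2g(h₁−h₂)) = √(2·11.1·19.0) = 20.5378 m/s = 73.94 km/h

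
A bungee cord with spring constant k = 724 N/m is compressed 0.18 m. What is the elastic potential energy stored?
PE = ½kx² = ½(724)(0.18)² = 11.73 J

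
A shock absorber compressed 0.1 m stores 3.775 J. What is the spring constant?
k = 2·PE/x² = 2·3.775/(0.1)² = 755.0 N/m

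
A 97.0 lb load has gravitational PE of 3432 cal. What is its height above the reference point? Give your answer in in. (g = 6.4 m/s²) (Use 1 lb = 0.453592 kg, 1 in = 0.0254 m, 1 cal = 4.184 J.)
Convert to SI: m = 43.9984 kg, PE = 14359.5 J
h = PE/(mg) = 14359.5/(43.9984·6.4) = 50.9943 m = 2008 in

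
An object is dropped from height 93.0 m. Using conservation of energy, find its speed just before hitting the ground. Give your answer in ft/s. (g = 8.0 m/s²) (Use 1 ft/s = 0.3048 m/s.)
mgh = ½mv² ⇒ v = √(2gh) = √(2·8.0·93.0) = 38.5746 m/s = 126.6 ft/s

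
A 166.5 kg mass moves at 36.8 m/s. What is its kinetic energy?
KE = ½mv² = ½(166.5)(36.8)² = 112700 J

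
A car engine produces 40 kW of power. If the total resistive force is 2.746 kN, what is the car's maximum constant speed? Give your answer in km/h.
Convert to SI: F = 2746.0 N
P = Fv ⇒ v = P/F = 40000 W/2746.0 N = 14.5666 m/s = 52.44 km/h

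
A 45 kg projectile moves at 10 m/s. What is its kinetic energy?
KE = ½mv² = ½(45)(10)² = 2250.0 J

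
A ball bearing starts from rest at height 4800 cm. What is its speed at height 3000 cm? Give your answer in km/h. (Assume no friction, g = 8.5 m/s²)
Convert to SI: h₁−h₂ = 18.0 m
mgh₁ = mgh₂ + ½mv² ⇒ v = √(2g(h₁−h₂)) = √(2·8.5·18.0) = 17.4929 m/s = 62.97 km/h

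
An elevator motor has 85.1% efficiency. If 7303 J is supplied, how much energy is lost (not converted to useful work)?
W_lost = W_in(1 − η) = 7303·(1 − 0.851) = 1088 J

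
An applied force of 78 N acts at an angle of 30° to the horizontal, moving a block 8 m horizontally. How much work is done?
W = F·d·cosθ = (78)(8)cos(30°) = 540.4 J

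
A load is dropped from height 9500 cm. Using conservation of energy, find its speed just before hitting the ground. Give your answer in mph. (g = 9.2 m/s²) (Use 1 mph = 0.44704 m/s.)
Convert to SI: h = 95.0 m
mgh = ½mv² ⇒ v = √(2gh) = √(2·9.2·95.0) = 41.8091 m/s = 93.52 mph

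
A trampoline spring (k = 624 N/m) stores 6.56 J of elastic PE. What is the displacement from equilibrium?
x = √(2·PE/k) = √(2·6.56/624) = 0.145 m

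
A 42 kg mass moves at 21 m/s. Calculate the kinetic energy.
KE = ½mv² = ½(42)(21)² = 9261.0 J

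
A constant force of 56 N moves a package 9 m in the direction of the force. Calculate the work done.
W = F·d = (56)(9) = 504.0 J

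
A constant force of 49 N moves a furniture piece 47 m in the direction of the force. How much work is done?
W = F·d = (49)(47) = 2303 J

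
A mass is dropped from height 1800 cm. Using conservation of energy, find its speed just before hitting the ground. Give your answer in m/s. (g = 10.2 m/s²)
Convert to SI: h = 18.0 m
mgh = ½mv² ⇒ v = √(2gh) = √(2·10.2·18.0) = 19.16 m/s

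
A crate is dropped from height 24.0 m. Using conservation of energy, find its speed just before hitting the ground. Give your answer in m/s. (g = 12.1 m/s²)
mgh = ½mv² ⇒ v = √(2gh) = √(2·12.1·24.0) = 24.1 m/s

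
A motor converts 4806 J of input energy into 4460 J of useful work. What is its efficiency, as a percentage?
η = W_out/W_in = 4460/4806 = 92.8%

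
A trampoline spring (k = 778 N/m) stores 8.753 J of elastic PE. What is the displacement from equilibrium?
x = √(2·PE/k) = √(2·8.753/778) = 0.15 m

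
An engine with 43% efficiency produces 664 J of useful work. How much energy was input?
W_in = W_out/η = 664/0.43 = 1544 J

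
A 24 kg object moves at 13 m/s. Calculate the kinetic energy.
KE = ½mv² = ½(24)(13)² = 2028.0 J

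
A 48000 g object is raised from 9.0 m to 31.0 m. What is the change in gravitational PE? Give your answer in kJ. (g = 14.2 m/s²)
Convert to SI: m = 48.0 kg, Δh = 22.0 m
ΔPE = mgΔh = (48.0)(14.2)(22.0) = 14995.2 J = 15.0 kJ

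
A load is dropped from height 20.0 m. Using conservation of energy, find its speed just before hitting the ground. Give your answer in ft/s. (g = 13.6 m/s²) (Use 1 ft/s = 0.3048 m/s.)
mgh = ½mv² ⇒ v = √(2gh) = √(2·13.6·20.0) = 23.3238 m/s = 76.52 ft/s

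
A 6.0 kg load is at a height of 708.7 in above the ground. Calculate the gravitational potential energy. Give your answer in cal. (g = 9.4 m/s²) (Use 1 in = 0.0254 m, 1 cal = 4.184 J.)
Convert to SI: m = 6.0 kg, h = 18.001 m
PE = mgh = (6.0)(9.4)(18.001) = 1015.26 J = 242.7 cal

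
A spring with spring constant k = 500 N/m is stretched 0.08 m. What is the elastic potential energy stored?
PE = ½kx² = ½(500)(0.08)² = 1.6 J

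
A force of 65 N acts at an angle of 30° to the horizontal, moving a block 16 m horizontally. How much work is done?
W = F·d·cosθ = (65)(16)cos(30°) = 900.7 J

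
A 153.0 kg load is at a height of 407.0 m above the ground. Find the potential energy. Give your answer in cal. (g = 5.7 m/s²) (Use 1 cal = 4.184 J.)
PE = mgh = (153.0)(5.7)(407.0) = 354945 J = 84830 cal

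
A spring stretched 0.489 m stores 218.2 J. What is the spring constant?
k = 2·PE/x² = 2·218.2/(0.489)² = 1825 N/m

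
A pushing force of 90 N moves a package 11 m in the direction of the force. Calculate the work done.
W = F·d = (90)(11) = 990.0 J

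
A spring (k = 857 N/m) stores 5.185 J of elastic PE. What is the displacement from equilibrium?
x = √(2·PE/k) = √(2·5.185/857) = 0.11 m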